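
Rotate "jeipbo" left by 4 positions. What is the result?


Input: "jeipbo", rotate left by 4
First 4 characters: "jeip"
Remaining characters: "bo"
Concatenate remaining + first: "bo" + "jeip" = "bojeip"

bojeip


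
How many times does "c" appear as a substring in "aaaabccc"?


Searching for "c" in "aaaabccc"
Scanning each position:
  Position 0: "a" => no
  Position 1: "a" => no
  Position 2: "a" => no
  Position 3: "a" => no
  Position 4: "b" => no
  Position 5: "c" => MATCH
  Position 6: "c" => MATCH
  Position 7: "c" => MATCH
Total occurrences: 3

3


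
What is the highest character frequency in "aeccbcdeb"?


Input: aeccbcdeb
Character counts:
  'a': 1
  'b': 2
  'c': 3
  'd': 1
  'e': 2
Maximum frequency: 3

3


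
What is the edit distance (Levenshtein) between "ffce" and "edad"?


Computing edit distance: "ffce" -> "edad"
DP table:
           e    d    a    d
      0    1    2    3    4
  f   1    1    2    3    4
  f   2    2    2    3    4
  c   3    3    3    3    4
  e   4    3    4    4    4
Edit distance = dp[4][4] = 4

4


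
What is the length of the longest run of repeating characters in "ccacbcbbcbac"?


Input: "ccacbcbbcbac"
Scanning for longest run:
  Position 1 ('c'): continues run of 'c', length=2
  Position 2 ('a'): new char, reset run to 1
  Position 3 ('c'): new char, reset run to 1
  Position 4 ('b'): new char, reset run to 1
  Position 5 ('c'): new char, reset run to 1
  Position 6 ('b'): new char, reset run to 1
  Position 7 ('b'): continues run of 'b', length=2
  Position 8 ('c'): new char, reset run to 1
  Position 9 ('b'): new char, reset run to 1
  Position 10 ('a'): new char, reset run to 1
  Position 11 ('c'): new char, reset run to 1
Longest run: 'c' with length 2

2


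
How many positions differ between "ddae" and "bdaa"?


Comparing "ddae" and "bdaa" position by position:
  Position 0: 'd' vs 'b' => DIFFER
  Position 1: 'd' vs 'd' => same
  Position 2: 'a' vs 'a' => same
  Position 3: 'e' vs 'a' => DIFFER
Positions that differ: 2

2


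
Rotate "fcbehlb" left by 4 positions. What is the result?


Input: "fcbehlb", rotate left by 4
First 4 characters: "fcbe"
Remaining characters: "hlb"
Concatenate remaining + first: "hlb" + "fcbe" = "hlbfcbe"

hlbfcbe


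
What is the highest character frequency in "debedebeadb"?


Input: debedebeadb
Character counts:
  'a': 1
  'b': 3
  'd': 3
  'e': 4
Maximum frequency: 4

4


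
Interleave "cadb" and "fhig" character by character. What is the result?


Interleaving "cadb" and "fhig":
  Position 0: 'c' from first, 'f' from second => "cf"
  Position 1: 'a' from first, 'h' from second => "ah"
  Position 2: 'd' from first, 'i' from second => "di"
  Position 3: 'b' from first, 'g' from second => "bg"
Result: cfahdibg

cfahdibg


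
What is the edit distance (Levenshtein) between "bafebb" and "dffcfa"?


Computing edit distance: "bafebb" -> "dffcfa"
DP table:
           d    f    f    c    f    a
      0    1    2    3    4    5    6
  b   1    1    2    3    4    5    6
  a   2    2    2    3    4    5    5
  f   3    3    2    2    3    4    5
  e   4    4    3    3    3    4    5
  b   5    5    4    4    4    4    5
  b   6    6    5    5    5    5    5
Edit distance = dp[6][6] = 5

5


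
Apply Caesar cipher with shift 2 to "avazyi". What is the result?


Caesar cipher: shift "avazyi" by 2
  'a' (pos 0) + 2 = pos 2 = 'c'
  'v' (pos 21) + 2 = pos 23 = 'x'
  'a' (pos 0) + 2 = pos 2 = 'c'
  'z' (pos 25) + 2 = pos 1 = 'b'
  'y' (pos 24) + 2 = pos 0 = 'a'
  'i' (pos 8) + 2 = pos 10 = 'k'
Result: cxcbak

cxcbak


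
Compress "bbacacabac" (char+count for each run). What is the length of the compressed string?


Input: bbacacabac
Runs:
  'b' x 2 => "b2"
  'a' x 1 => "a1"
  'c' x 1 => "c1"
  'a' x 1 => "a1"
  'c' x 1 => "c1"
  'a' x 1 => "a1"
  'b' x 1 => "b1"
  'a' x 1 => "a1"
  'c' x 1 => "c1"
Compressed: "b2a1c1a1c1a1b1a1c1"
Compressed length: 18

18


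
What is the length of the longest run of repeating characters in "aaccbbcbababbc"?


Input: "aaccbbcbababbc"
Scanning for longest run:
  Position 1 ('a'): continues run of 'a', length=2
  Position 2 ('c'): new char, reset run to 1
  Position 3 ('c'): continues run of 'c', length=2
  Position 4 ('b'): new char, reset run to 1
  Position 5 ('b'): continues run of 'b', length=2
  Position 6 ('c'): new char, reset run to 1
  Position 7 ('b'): new char, reset run to 1
  Position 8 ('a'): new char, reset run to 1
  Position 9 ('b'): new char, reset run to 1
  Position 10 ('a'): new char, reset run to 1
  Position 11 ('b'): new char, reset run to 1
  Position 12 ('b'): continues run of 'b', length=2
  Position 13 ('c'): new char, reset run to 1
Longest run: 'a' with length 2

2


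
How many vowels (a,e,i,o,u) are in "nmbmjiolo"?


Input: nmbmjiolo
Checking each character:
  'n' at position 0: consonant
  'm' at position 1: consonant
  'b' at position 2: consonant
  'm' at position 3: consonant
  'j' at position 4: consonant
  'i' at position 5: vowel (running total: 1)
  'o' at position 6: vowel (running total: 2)
  'l' at position 7: consonant
  'o' at position 8: vowel (running total: 3)
Total vowels: 3

3


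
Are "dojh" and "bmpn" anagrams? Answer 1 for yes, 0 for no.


Strings: "dojh", "bmpn"
Sorted first:  dhjo
Sorted second: bmnp
Differ at position 0: 'd' vs 'b' => not anagrams

0


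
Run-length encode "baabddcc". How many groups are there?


Input: baabddcc
Scanning for consecutive runs:
  Group 1: 'b' x 1 (positions 0-0)
  Group 2: 'a' x 2 (positions 1-2)
  Group 3: 'b' x 1 (positions 3-3)
  Group 4: 'd' x 2 (positions 4-5)
  Group 5: 'c' x 2 (positions 6-7)
Total groups: 5

5


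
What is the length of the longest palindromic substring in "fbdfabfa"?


Input: "fbdfabfa"
Checking substrings for palindromes:
  No multi-char palindromic substrings found
Longest palindromic substring: "f" with length 1

1


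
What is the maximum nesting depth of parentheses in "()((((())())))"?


Input: "()((((())())))"
Tracking depth:
  Position 0 '(': depth becomes 1
  Position 1 ')': depth becomes 0
  Position 2 '(': depth becomes 1
  Position 3 '(': depth becomes 2
  Position 4 '(': depth becomes 3
  Position 5 '(': depth becomes 4
  Position 6 '(': depth becomes 5
  Position 7 ')': depth becomes 4
  Position 8 ')': depth becomes 3
  Position 9 '(': depth becomes 4
  Position 10 ')': depth becomes 3
  Position 11 ')': depth becomes 2
  Position 12 ')': depth becomes 1
  Position 13 ')': depth becomes 0
Maximum depth reached: 5

5


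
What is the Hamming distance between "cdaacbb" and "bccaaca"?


Comparing "cdaacbb" and "bccaaca" position by position:
  Position 0: 'c' vs 'b' => differ
  Position 1: 'd' vs 'c' => differ
  Position 2: 'a' vs 'c' => differ
  Position 3: 'a' vs 'a' => same
  Position 4: 'c' vs 'a' => differ
  Position 5: 'b' vs 'c' => differ
  Position 6: 'b' vs 'a' => differ
Total differences (Hamming distance): 6

6


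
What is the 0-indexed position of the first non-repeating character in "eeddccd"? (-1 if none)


Input: eeddccd
Character frequencies:
  'c': 2
  'd': 3
  'e': 2
Scanning left to right for freq == 1:
  Position 0 ('e'): freq=2, skip
  Position 1 ('e'): freq=2, skip
  Position 2 ('d'): freq=3, skip
  Position 3 ('d'): freq=3, skip
  Position 4 ('c'): freq=2, skip
  Position 5 ('c'): freq=2, skip
  Position 6 ('d'): freq=3, skip
  No unique character found => answer = -1

-1


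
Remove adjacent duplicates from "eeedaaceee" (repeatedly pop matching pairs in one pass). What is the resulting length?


Input: eeedaaceee
Stack-based adjacent duplicate removal:
  Read 'e': push. Stack: e
  Read 'e': matches stack top 'e' => pop. Stack: (empty)
  Read 'e': push. Stack: e
  Read 'd': push. Stack: ed
  Read 'a': push. Stack: eda
  Read 'a': matches stack top 'a' => pop. Stack: ed
  Read 'c': push. Stack: edc
  Read 'e': push. Stack: edce
  Read 'e': matches stack top 'e' => pop. Stack: edc
  Read 'e': push. Stack: edce
Final stack: "edce" (length 4)

4


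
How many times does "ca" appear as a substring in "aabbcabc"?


Searching for "ca" in "aabbcabc"
Scanning each position:
  Position 0: "aa" => no
  Position 1: "ab" => no
  Position 2: "bb" => no
  Position 3: "bc" => no
  Position 4: "ca" => MATCH
  Position 5: "ab" => no
  Position 6: "bc" => no
Total occurrences: 1

1


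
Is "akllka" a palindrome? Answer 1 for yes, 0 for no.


Input: akllka
Reversed: akllka
  Compare pos 0 ('a') with pos 5 ('a'): match
  Compare pos 1 ('k') with pos 4 ('k'): match
  Compare pos 2 ('l') with pos 3 ('l'): match
Result: palindrome

1


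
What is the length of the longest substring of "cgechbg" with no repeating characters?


Input: "cgechbg"
Sliding window (track last position of each char):
  Position 0 ('c'): window [0,0] length 1 -- new best
  Position 1 ('g'): window [0,1] length 2 -- new best
  Position 2 ('e'): window [0,2] length 3 -- new best
  Position 3 ('c'): repeat (last at 0), move window start to 1
  Position 3 ('c'): window [1,3] length 3
  Position 4 ('h'): window [1,4] length 4 -- new best
  Position 5 ('b'): window [1,5] length 5 -- new best
  Position 6 ('g'): repeat (last at 1), move window start to 2
  Position 6 ('g'): window [2,6] length 5
Longest substring with no repeats: "gechb" with length 5

5


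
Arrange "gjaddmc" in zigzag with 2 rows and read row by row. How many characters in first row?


Zigzag "gjaddmc" into 2 rows:
Placing characters:
  'g' => row 0
  'j' => row 1
  'a' => row 0
  'd' => row 1
  'd' => row 0
  'm' => row 1
  'c' => row 0
Rows:
  Row 0: "gadc"
  Row 1: "jdm"
First row length: 4

4


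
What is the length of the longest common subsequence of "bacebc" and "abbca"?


LCS of "bacebc" and "abbca"
DP table:
           a    b    b    c    a
      0    0    0    0    0    0
  b   0    0    1    1    1    1
  a   0    1    1    1    1    2
  c   0    1    1    1    2    2
  e   0    1    1    1    2    2
  b   0    1    2    2    2    2
  c   0    1    2    2    3    3
LCS length = dp[6][5] = 3

3


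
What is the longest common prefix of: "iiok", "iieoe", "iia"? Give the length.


Words: iiok, iieoe, iia
  Position 0: all 'i' => match
  Position 1: all 'i' => match
  Position 2: ('o', 'e', 'a') => mismatch, stop
LCP = "ii" (length 2)

2


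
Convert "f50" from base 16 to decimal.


Input: "f50" in base 16
Positional expansion:
  Digit 'f' (value 15) x 16^2 = 3840
  Digit '5' (value 5) x 16^1 = 80
  Digit '0' (value 0) x 16^0 = 0
Sum = 3920

3920


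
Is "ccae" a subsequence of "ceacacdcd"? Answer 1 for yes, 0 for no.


Check if "ccae" is a subsequence of "ceacacdcd"
Greedy scan:
  Position 0 ('c'): matches sub[0] = 'c'
  Position 1 ('e'): no match needed
  Position 2 ('a'): no match needed
  Position 3 ('c'): matches sub[1] = 'c'
  Position 4 ('a'): matches sub[2] = 'a'
  Position 5 ('c'): no match needed
  Position 6 ('d'): no match needed
  Position 7 ('c'): no match needed
  Position 8 ('d'): no match needed
Only matched 3/4 characters => not a subsequence

0


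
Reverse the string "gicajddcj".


Input: gicajddcj
Reading characters right to left:
  Position 8: 'j'
  Position 7: 'c'
  Position 6: 'd'
  Position 5: 'd'
  Position 4: 'j'
  Position 3: 'a'
  Position 2: 'c'
  Position 1: 'i'
  Position 0: 'g'
Reversed: jcddjacig

jcddjacig


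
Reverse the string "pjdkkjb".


Input: pjdkkjb
Reading characters right to left:
  Position 6: 'b'
  Position 5: 'j'
  Position 4: 'k'
  Position 3: 'k'
  Position 2: 'd'
  Position 1: 'j'
  Position 0: 'p'
Reversed: bjkkdjp

bjkkdjp


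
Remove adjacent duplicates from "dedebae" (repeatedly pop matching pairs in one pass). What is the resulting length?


Input: dedebae
Stack-based adjacent duplicate removal:
  Read 'd': push. Stack: d
  Read 'e': push. Stack: de
  Read 'd': push. Stack: ded
  Read 'e': push. Stack: dede
  Read 'b': push. Stack: dedeb
  Read 'a': push. Stack: dedeba
  Read 'e': push. Stack: dedebae
Final stack: "dedebae" (length 7)

7


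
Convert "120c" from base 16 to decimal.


Input: "120c" in base 16
Positional expansion:
  Digit '1' (value 1) x 16^3 = 4096
  Digit '2' (value 2) x 16^2 = 512
  Digit '0' (value 0) x 16^1 = 0
  Digit 'c' (value 12) x 16^0 = 12
Sum = 4620

4620


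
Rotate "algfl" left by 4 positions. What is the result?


Input: "algfl", rotate left by 4
First 4 characters: "algf"
Remaining characters: "l"
Concatenate remaining + first: "l" + "algf" = "lalgf"

lalgf


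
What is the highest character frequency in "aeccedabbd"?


Input: aeccedabbd
Character counts:
  'a': 2
  'b': 2
  'c': 2
  'd': 2
  'e': 2
Maximum frequency: 2

2


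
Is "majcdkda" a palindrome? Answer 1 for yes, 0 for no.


Input: majcdkda
Reversed: adkdcjam
  Compare pos 0 ('m') with pos 7 ('a'): MISMATCH
  Compare pos 1 ('a') with pos 6 ('d'): MISMATCH
  Compare pos 2 ('j') with pos 5 ('k'): MISMATCH
  Compare pos 3 ('c') with pos 4 ('d'): MISMATCH
Result: not a palindrome

0


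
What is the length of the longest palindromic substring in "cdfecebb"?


Input: "cdfecebb"
Checking substrings for palindromes:
  [3:6] "ece" (len 3) => palindrome
  [6:8] "bb" (len 2) => palindrome
Longest palindromic substring: "ece" with length 3

3


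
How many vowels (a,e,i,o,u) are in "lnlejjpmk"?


Input: lnlejjpmk
Checking each character:
  'l' at position 0: consonant
  'n' at position 1: consonant
  'l' at position 2: consonant
  'e' at position 3: vowel (running total: 1)
  'j' at position 4: consonant
  'j' at position 5: consonant
  'p' at position 6: consonant
  'm' at position 7: consonant
  'k' at position 8: consonant
Total vowels: 1

1


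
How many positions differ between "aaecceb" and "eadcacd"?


Comparing "aaecceb" and "eadcacd" position by position:
  Position 0: 'a' vs 'e' => DIFFER
  Position 1: 'a' vs 'a' => same
  Position 2: 'e' vs 'd' => DIFFER
  Position 3: 'c' vs 'c' => same
  Position 4: 'c' vs 'a' => DIFFER
  Position 5: 'e' vs 'c' => DIFFER
  Position 6: 'b' vs 'd' => DIFFER
Positions that differ: 5

5


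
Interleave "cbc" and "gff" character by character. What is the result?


Interleaving "cbc" and "gff":
  Position 0: 'c' from first, 'g' from second => "cg"
  Position 1: 'b' from first, 'f' from second => "bf"
  Position 2: 'c' from first, 'f' from second => "cf"
Result: cgbfcf

cgbfcf


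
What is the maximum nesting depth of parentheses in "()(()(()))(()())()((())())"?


Input: "()(()(()))(()())()((())())"
Tracking depth:
  Position 0 '(': depth becomes 1
  Position 1 ')': depth becomes 0
  Position 2 '(': depth becomes 1
  Position 3 '(': depth becomes 2
  Position 4 ')': depth becomes 1
  Position 5 '(': depth becomes 2
  Position 6 '(': depth becomes 3
  Position 7 ')': depth becomes 2
  Position 8 ')': depth becomes 1
  Position 9 ')': depth becomes 0
  Position 10 '(': depth becomes 1
  Position 11 '(': depth becomes 2
  Position 12 ')': depth becomes 1
  Position 13 '(': depth becomes 2
  Position 14 ')': depth becomes 1
  Position 15 ')': depth becomes 0
  Position 16 '(': depth becomes 1
  Position 17 ')': depth becomes 0
  Position 18 '(': depth becomes 1
  Position 19 '(': depth becomes 2
  Position 20 '(': depth becomes 3
  Position 21 ')': depth becomes 2
  Position 22 ')': depth becomes 1
  Position 23 '(': depth becomes 2
  Position 24 ')': depth becomes 1
  Position 25 ')': depth becomes 0
Maximum depth reached: 3

3


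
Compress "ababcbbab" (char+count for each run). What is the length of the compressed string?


Input: ababcbbab
Runs:
  'a' x 1 => "a1"
  'b' x 1 => "b1"
  'a' x 1 => "a1"
  'b' x 1 => "b1"
  'c' x 1 => "c1"
  'b' x 2 => "b2"
  'a' x 1 => "a1"
  'b' x 1 => "b1"
Compressed: "a1b1a1b1c1b2a1b1"
Compressed length: 16

16


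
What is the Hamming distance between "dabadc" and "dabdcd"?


Comparing "dabadc" and "dabdcd" position by position:
  Position 0: 'd' vs 'd' => same
  Position 1: 'a' vs 'a' => same
  Position 2: 'b' vs 'b' => same
  Position 3: 'a' vs 'd' => differ
  Position 4: 'd' vs 'c' => differ
  Position 5: 'c' vs 'd' => differ
Total differences (Hamming distance): 3

3


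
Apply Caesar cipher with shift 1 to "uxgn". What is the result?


Caesar cipher: shift "uxgn" by 1
  'u' (pos 20) + 1 = pos 21 = 'v'
  'x' (pos 23) + 1 = pos 24 = 'y'
  'g' (pos 6) + 1 = pos 7 = 'h'
  'n' (pos 13) + 1 = pos 14 = 'o'
Result: vyho

vyho


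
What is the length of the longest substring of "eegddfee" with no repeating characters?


Input: "eegddfee"
Sliding window (track last position of each char):
  Position 0 ('e'): window [0,0] length 1 -- new best
  Position 1 ('e'): repeat (last at 0), move window start to 1
  Position 1 ('e'): window [1,1] length 1
  Position 2 ('g'): window [1,2] length 2 -- new best
  Position 3 ('d'): window [1,3] length 3 -- new best
  Position 4 ('d'): repeat (last at 3), move window start to 4
  Position 4 ('d'): window [4,4] length 1
  Position 5 ('f'): window [4,5] length 2
  Position 6 ('e'): window [4,6] length 3
  Position 7 ('e'): repeat (last at 6), move window start to 7
  Position 7 ('e'): window [7,7] length 1
Longest substring with no repeats: "egd" with length 3

3


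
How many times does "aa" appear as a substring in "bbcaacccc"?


Searching for "aa" in "bbcaacccc"
Scanning each position:
  Position 0: "bb" => no
  Position 1: "bc" => no
  Position 2: "ca" => no
  Position 3: "aa" => MATCH
  Position 4: "ac" => no
  Position 5: "cc" => no
  Position 6: "cc" => no
  Position 7: "cc" => no
Total occurrences: 1

1


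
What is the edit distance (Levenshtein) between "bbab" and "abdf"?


Computing edit distance: "bbab" -> "abdf"
DP table:
           a    b    d    f
      0    1    2    3    4
  b   1    1    1    2    3
  b   2    2    1    2    3
  a   3    2    2    2    3
  b   4    3    2    3    3
Edit distance = dp[4][4] = 3

3


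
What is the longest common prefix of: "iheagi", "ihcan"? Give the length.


Words: iheagi, ihcan
  Position 0: all 'i' => match
  Position 1: all 'h' => match
  Position 2: ('e', 'c') => mismatch, stop
LCP = "ih" (length 2)

2


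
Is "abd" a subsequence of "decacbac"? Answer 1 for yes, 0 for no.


Check if "abd" is a subsequence of "decacbac"
Greedy scan:
  Position 0 ('d'): no match needed
  Position 1 ('e'): no match needed
  Position 2 ('c'): no match needed
  Position 3 ('a'): matches sub[0] = 'a'
  Position 4 ('c'): no match needed
  Position 5 ('b'): matches sub[1] = 'b'
  Position 6 ('a'): no match needed
  Position 7 ('c'): no match needed
Only matched 2/3 characters => not a subsequence

0


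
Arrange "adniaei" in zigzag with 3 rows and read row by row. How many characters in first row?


Zigzag "adniaei" into 3 rows:
Placing characters:
  'a' => row 0
  'd' => row 1
  'n' => row 2
  'i' => row 1
  'a' => row 0
  'e' => row 1
  'i' => row 2
Rows:
  Row 0: "aa"
  Row 1: "die"
  Row 2: "ni"
First row length: 2

2


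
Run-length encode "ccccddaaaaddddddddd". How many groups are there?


Input: ccccddaaaaddddddddd
Scanning for consecutive runs:
  Group 1: 'c' x 4 (positions 0-3)
  Group 2: 'd' x 2 (positions 4-5)
  Group 3: 'a' x 4 (positions 6-9)
  Group 4: 'd' x 9 (positions 10-18)
Total groups: 4

4


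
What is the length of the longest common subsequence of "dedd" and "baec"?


LCS of "dedd" and "baec"
DP table:
           b    a    e    c
      0    0    0    0    0
  d   0    0    0    0    0
  e   0    0    0    1    1
  d   0    0    0    1    1
  d   0    0    0    1    1
LCS length = dp[4][4] = 1

1


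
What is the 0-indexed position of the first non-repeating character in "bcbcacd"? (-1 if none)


Input: bcbcacd
Character frequencies:
  'a': 1
  'b': 2
  'c': 3
  'd': 1
Scanning left to right for freq == 1:
  Position 0 ('b'): freq=2, skip
  Position 1 ('c'): freq=3, skip
  Position 2 ('b'): freq=2, skip
  Position 3 ('c'): freq=3, skip
  Position 4 ('a'): unique! => answer = 4

4


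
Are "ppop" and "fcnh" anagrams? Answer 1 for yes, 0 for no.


Strings: "ppop", "fcnh"
Sorted first:  oppp
Sorted second: cfhn
Differ at position 0: 'o' vs 'c' => not anagrams

0


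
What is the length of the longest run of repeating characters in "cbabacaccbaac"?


Input: "cbabacaccbaac"
Scanning for longest run:
  Position 1 ('b'): new char, reset run to 1
  Position 2 ('a'): new char, reset run to 1
  Position 3 ('b'): new char, reset run to 1
  Position 4 ('a'): new char, reset run to 1
  Position 5 ('c'): new char, reset run to 1
  Position 6 ('a'): new char, reset run to 1
  Position 7 ('c'): new char, reset run to 1
  Position 8 ('c'): continues run of 'c', length=2
  Position 9 ('b'): new char, reset run to 1
  Position 10 ('a'): new char, reset run to 1
  Position 11 ('a'): continues run of 'a', length=2
  Position 12 ('c'): new char, reset run to 1
Longest run: 'c' with length 2

2


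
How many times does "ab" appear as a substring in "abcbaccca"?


Searching for "ab" in "abcbaccca"
Scanning each position:
  Position 0: "ab" => MATCH
  Position 1: "bc" => no
  Position 2: "cb" => no
  Position 3: "ba" => no
  Position 4: "ac" => no
  Position 5: "cc" => no
  Position 6: "cc" => no
  Position 7: "ca" => no
Total occurrences: 1

1


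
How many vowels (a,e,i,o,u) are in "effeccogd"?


Input: effeccogd
Checking each character:
  'e' at position 0: vowel (running total: 1)
  'f' at position 1: consonant
  'f' at position 2: consonant
  'e' at position 3: vowel (running total: 2)
  'c' at position 4: consonant
  'c' at position 5: consonant
  'o' at position 6: vowel (running total: 3)
  'g' at position 7: consonant
  'd' at position 8: consonant
Total vowels: 3

3


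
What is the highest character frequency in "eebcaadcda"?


Input: eebcaadcda
Character counts:
  'a': 3
  'b': 1
  'c': 2
  'd': 2
  'e': 2
Maximum frequency: 3

3


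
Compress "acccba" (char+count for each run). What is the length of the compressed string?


Input: acccba
Runs:
  'a' x 1 => "a1"
  'c' x 3 => "c3"
  'b' x 1 => "b1"
  'a' x 1 => "a1"
Compressed: "a1c3b1a1"
Compressed length: 8

8


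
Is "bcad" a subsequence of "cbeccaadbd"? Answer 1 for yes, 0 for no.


Check if "bcad" is a subsequence of "cbeccaadbd"
Greedy scan:
  Position 0 ('c'): no match needed
  Position 1 ('b'): matches sub[0] = 'b'
  Position 2 ('e'): no match needed
  Position 3 ('c'): matches sub[1] = 'c'
  Position 4 ('c'): no match needed
  Position 5 ('a'): matches sub[2] = 'a'
  Position 6 ('a'): no match needed
  Position 7 ('d'): matches sub[3] = 'd'
  Position 8 ('b'): no match needed
  Position 9 ('d'): no match needed
All 4 characters matched => is a subsequence

1


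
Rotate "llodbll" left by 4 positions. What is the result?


Input: "llodbll", rotate left by 4
First 4 characters: "llod"
Remaining characters: "bll"
Concatenate remaining + first: "bll" + "llod" = "bllllod"

bllllod


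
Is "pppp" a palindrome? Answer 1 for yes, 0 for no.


Input: pppp
Reversed: pppp
  Compare pos 0 ('p') with pos 3 ('p'): match
  Compare pos 1 ('p') with pos 2 ('p'): match
Result: palindrome

1


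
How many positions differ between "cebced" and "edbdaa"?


Comparing "cebced" and "edbdaa" position by position:
  Position 0: 'c' vs 'e' => DIFFER
  Position 1: 'e' vs 'd' => DIFFER
  Position 2: 'b' vs 'b' => same
  Position 3: 'c' vs 'd' => DIFFER
  Position 4: 'e' vs 'a' => DIFFER
  Position 5: 'd' vs 'a' => DIFFER
Positions that differ: 5

5


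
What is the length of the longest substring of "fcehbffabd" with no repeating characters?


Input: "fcehbffabd"
Sliding window (track last position of each char):
  Position 0 ('f'): window [0,0] length 1 -- new best
  Position 1 ('c'): window [0,1] length 2 -- new best
  Position 2 ('e'): window [0,2] length 3 -- new best
  Position 3 ('h'): window [0,3] length 4 -- new best
  Position 4 ('b'): window [0,4] length 5 -- new best
  Position 5 ('f'): repeat (last at 0), move window start to 1
  Position 5 ('f'): window [1,5] length 5
  Position 6 ('f'): repeat (last at 5), move window start to 6
  Position 6 ('f'): window [6,6] length 1
  Position 7 ('a'): window [6,7] length 2
  Position 8 ('b'): window [6,8] length 3
  Position 9 ('d'): window [6,9] length 4
Longest substring with no repeats: "fcehb" with length 5

5


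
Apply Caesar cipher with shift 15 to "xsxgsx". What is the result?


Caesar cipher: shift "xsxgsx" by 15
  'x' (pos 23) + 15 = pos 12 = 'm'
  's' (pos 18) + 15 = pos 7 = 'h'
  'x' (pos 23) + 15 = pos 12 = 'm'
  'g' (pos 6) + 15 = pos 21 = 'v'
  's' (pos 18) + 15 = pos 7 = 'h'
  'x' (pos 23) + 15 = pos 12 = 'm'
Result: mhmvhm

mhmvhm


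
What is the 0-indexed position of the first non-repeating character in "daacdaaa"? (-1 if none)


Input: daacdaaa
Character frequencies:
  'a': 5
  'c': 1
  'd': 2
Scanning left to right for freq == 1:
  Position 0 ('d'): freq=2, skip
  Position 1 ('a'): freq=5, skip
  Position 2 ('a'): freq=5, skip
  Position 3 ('c'): unique! => answer = 3

3


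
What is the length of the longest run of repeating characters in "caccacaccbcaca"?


Input: "caccacaccbcaca"
Scanning for longest run:
  Position 1 ('a'): new char, reset run to 1
  Position 2 ('c'): new char, reset run to 1
  Position 3 ('c'): continues run of 'c', length=2
  Position 4 ('a'): new char, reset run to 1
  Position 5 ('c'): new char, reset run to 1
  Position 6 ('a'): new char, reset run to 1
  Position 7 ('c'): new char, reset run to 1
  Position 8 ('c'): continues run of 'c', length=2
  Position 9 ('b'): new char, reset run to 1
  Position 10 ('c'): new char, reset run to 1
  Position 11 ('a'): new char, reset run to 1
  Position 12 ('c'): new char, reset run to 1
  Position 13 ('a'): new char, reset run to 1
Longest run: 'c' with length 2

2


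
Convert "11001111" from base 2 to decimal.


Input: "11001111" in base 2
Positional expansion:
  Digit '1' (value 1) x 2^7 = 128
  Digit '1' (value 1) x 2^6 = 64
  Digit '0' (value 0) x 2^5 = 0
  Digit '0' (value 0) x 2^4 = 0
  Digit '1' (value 1) x 2^3 = 8
  Digit '1' (value 1) x 2^2 = 4
  Digit '1' (value 1) x 2^1 = 2
  Digit '1' (value 1) x 2^0 = 1
Sum = 207

207


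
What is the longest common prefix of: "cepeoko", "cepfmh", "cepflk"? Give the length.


Words: cepeoko, cepfmh, cepflk
  Position 0: all 'c' => match
  Position 1: all 'e' => match
  Position 2: all 'p' => match
  Position 3: ('e', 'f', 'f') => mismatch, stop
LCP = "cep" (length 3)

3


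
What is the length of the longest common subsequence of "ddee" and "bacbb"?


LCS of "ddee" and "bacbb"
DP table:
           b    a    c    b    b
      0    0    0    0    0    0
  d   0    0    0    0    0    0
  d   0    0    0    0    0    0
  e   0    0    0    0    0    0
  e   0    0    0    0    0    0
LCS length = dp[4][5] = 0

0


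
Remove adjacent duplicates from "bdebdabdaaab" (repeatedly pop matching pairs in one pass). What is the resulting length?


Input: bdebdabdaaab
Stack-based adjacent duplicate removal:
  Read 'b': push. Stack: b
  Read 'd': push. Stack: bd
  Read 'e': push. Stack: bde
  Read 'b': push. Stack: bdeb
  Read 'd': push. Stack: bdebd
  Read 'a': push. Stack: bdebda
  Read 'b': push. Stack: bdebdab
  Read 'd': push. Stack: bdebdabd
  Read 'a': push. Stack: bdebdabda
  Read 'a': matches stack top 'a' => pop. Stack: bdebdabd
  Read 'a': push. Stack: bdebdabda
  Read 'b': push. Stack: bdebdabdab
Final stack: "bdebdabdab" (length 10)

10


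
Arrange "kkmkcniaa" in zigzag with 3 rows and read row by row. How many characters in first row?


Zigzag "kkmkcniaa" into 3 rows:
Placing characters:
  'k' => row 0
  'k' => row 1
  'm' => row 2
  'k' => row 1
  'c' => row 0
  'n' => row 1
  'i' => row 2
  'a' => row 1
  'a' => row 0
Rows:
  Row 0: "kca"
  Row 1: "kkna"
  Row 2: "mi"
First row length: 3

3


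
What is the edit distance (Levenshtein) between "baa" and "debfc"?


Computing edit distance: "baa" -> "debfc"
DP table:
           d    e    b    f    c
      0    1    2    3    4    5
  b   1    1    2    2    3    4
  a   2    2    2    3    3    4
  a   3    3    3    3    4    4
Edit distance = dp[3][5] = 4

4


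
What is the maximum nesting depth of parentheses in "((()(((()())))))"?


Input: "((()(((()())))))"
Tracking depth:
  Position 0 '(': depth becomes 1
  Position 1 '(': depth becomes 2
  Position 2 '(': depth becomes 3
  Position 3 ')': depth becomes 2
  Position 4 '(': depth becomes 3
  Position 5 '(': depth becomes 4
  Position 6 '(': depth becomes 5
  Position 7 '(': depth becomes 6
  Position 8 ')': depth becomes 5
  Position 9 '(': depth becomes 6
  Position 10 ')': depth becomes 5
  Position 11 ')': depth becomes 4
  Position 12 ')': depth becomes 3
  Position 13 ')': depth becomes 2
  Position 14 ')': depth becomes 1
  Position 15 ')': depth becomes 0
Maximum depth reached: 6

6


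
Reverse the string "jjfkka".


Input: jjfkka
Reading characters right to left:
  Position 5: 'a'
  Position 4: 'k'
  Position 3: 'k'
  Position 2: 'f'
  Position 1: 'j'
  Position 0: 'j'
Reversed: akkfjj

akkfjj


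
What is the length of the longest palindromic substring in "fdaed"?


Input: "fdaed"
Checking substrings for palindromes:
  No multi-char palindromic substrings found
Longest palindromic substring: "f" with length 1

1


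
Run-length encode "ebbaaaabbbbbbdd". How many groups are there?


Input: ebbaaaabbbbbbdd
Scanning for consecutive runs:
  Group 1: 'e' x 1 (positions 0-0)
  Group 2: 'b' x 2 (positions 1-2)
  Group 3: 'a' x 4 (positions 3-6)
  Group 4: 'b' x 6 (positions 7-12)
  Group 5: 'd' x 2 (positions 13-14)
Total groups: 5

5


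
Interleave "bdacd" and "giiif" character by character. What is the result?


Interleaving "bdacd" and "giiif":
  Position 0: 'b' from first, 'g' from second => "bg"
  Position 1: 'd' from first, 'i' from second => "di"
  Position 2: 'a' from first, 'i' from second => "ai"
  Position 3: 'c' from first, 'i' from second => "ci"
  Position 4: 'd' from first, 'f' from second => "df"
Result: bgdiaicidf

bgdiaicidf


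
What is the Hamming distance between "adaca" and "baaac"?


Comparing "adaca" and "baaac" position by position:
  Position 0: 'a' vs 'b' => differ
  Position 1: 'd' vs 'a' => differ
  Position 2: 'a' vs 'a' => same
  Position 3: 'c' vs 'a' => differ
  Position 4: 'a' vs 'c' => differ
Total differences (Hamming distance): 4

4


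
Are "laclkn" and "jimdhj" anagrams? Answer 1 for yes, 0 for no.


Strings: "laclkn", "jimdhj"
Sorted first:  acklln
Sorted second: dhijjm
Differ at position 0: 'a' vs 'd' => not anagrams

0


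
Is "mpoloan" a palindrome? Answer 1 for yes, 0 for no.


Input: mpoloan
Reversed: naolopm
  Compare pos 0 ('m') with pos 6 ('n'): MISMATCH
  Compare pos 1 ('p') with pos 5 ('a'): MISMATCH
  Compare pos 2 ('o') with pos 4 ('o'): match
Result: not a palindrome

0


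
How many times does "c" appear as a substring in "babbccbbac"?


Searching for "c" in "babbccbbac"
Scanning each position:
  Position 0: "b" => no
  Position 1: "a" => no
  Position 2: "b" => no
  Position 3: "b" => no
  Position 4: "c" => MATCH
  Position 5: "c" => MATCH
  Position 6: "b" => no
  Position 7: "b" => no
  Position 8: "a" => no
  Position 9: "c" => MATCH
Total occurrences: 3

3


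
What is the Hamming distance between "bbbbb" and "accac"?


Comparing "bbbbb" and "accac" position by position:
  Position 0: 'b' vs 'a' => differ
  Position 1: 'b' vs 'c' => differ
  Position 2: 'b' vs 'c' => differ
  Position 3: 'b' vs 'a' => differ
  Position 4: 'b' vs 'c' => differ
Total differences (Hamming distance): 5

5


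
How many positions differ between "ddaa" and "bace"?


Comparing "ddaa" and "bace" position by position:
  Position 0: 'd' vs 'b' => DIFFER
  Position 1: 'd' vs 'a' => DIFFER
  Position 2: 'a' vs 'c' => DIFFER
  Position 3: 'a' vs 'e' => DIFFER
Positions that differ: 4

4


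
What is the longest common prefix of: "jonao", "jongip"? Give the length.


Words: jonao, jongip
  Position 0: all 'j' => match
  Position 1: all 'o' => match
  Position 2: all 'n' => match
  Position 3: ('a', 'g') => mismatch, stop
LCP = "jon" (length 3)

3


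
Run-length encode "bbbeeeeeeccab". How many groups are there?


Input: bbbeeeeeeccab
Scanning for consecutive runs:
  Group 1: 'b' x 3 (positions 0-2)
  Group 2: 'e' x 6 (positions 3-8)
  Group 3: 'c' x 2 (positions 9-10)
  Group 4: 'a' x 1 (positions 11-11)
  Group 5: 'b' x 1 (positions 12-12)
Total groups: 5

5


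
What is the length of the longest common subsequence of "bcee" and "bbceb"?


LCS of "bcee" and "bbceb"
DP table:
           b    b    c    e    b
      0    0    0    0    0    0
  b   0    1    1    1    1    1
  c   0    1    1    2    2    2
  e   0    1    1    2    3    3
  e   0    1    1    2    3    3
LCS length = dp[4][5] = 3

3


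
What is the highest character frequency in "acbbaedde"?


Input: acbbaedde
Character counts:
  'a': 2
  'b': 2
  'c': 1
  'd': 2
  'e': 2
Maximum frequency: 2

2


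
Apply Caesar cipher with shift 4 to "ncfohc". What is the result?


Caesar cipher: shift "ncfohc" by 4
  'n' (pos 13) + 4 = pos 17 = 'r'
  'c' (pos 2) + 4 = pos 6 = 'g'
  'f' (pos 5) + 4 = pos 9 = 'j'
  'o' (pos 14) + 4 = pos 18 = 's'
  'h' (pos 7) + 4 = pos 11 = 'l'
  'c' (pos 2) + 4 = pos 6 = 'g'
Result: rgjslg

rgjslg


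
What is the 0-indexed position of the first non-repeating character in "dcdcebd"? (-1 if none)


Input: dcdcebd
Character frequencies:
  'b': 1
  'c': 2
  'd': 3
  'e': 1
Scanning left to right for freq == 1:
  Position 0 ('d'): freq=3, skip
  Position 1 ('c'): freq=2, skip
  Position 2 ('d'): freq=3, skip
  Position 3 ('c'): freq=2, skip
  Position 4 ('e'): unique! => answer = 4

4


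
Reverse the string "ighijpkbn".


Input: ighijpkbn
Reading characters right to left:
  Position 8: 'n'
  Position 7: 'b'
  Position 6: 'k'
  Position 5: 'p'
  Position 4: 'j'
  Position 3: 'i'
  Position 2: 'h'
  Position 1: 'g'
  Position 0: 'i'
Reversed: nbkpjihgi

nbkpjihgi


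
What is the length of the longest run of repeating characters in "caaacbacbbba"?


Input: "caaacbacbbba"
Scanning for longest run:
  Position 1 ('a'): new char, reset run to 1
  Position 2 ('a'): continues run of 'a', length=2
  Position 3 ('a'): continues run of 'a', length=3
  Position 4 ('c'): new char, reset run to 1
  Position 5 ('b'): new char, reset run to 1
  Position 6 ('a'): new char, reset run to 1
  Position 7 ('c'): new char, reset run to 1
  Position 8 ('b'): new char, reset run to 1
  Position 9 ('b'): continues run of 'b', length=2
  Position 10 ('b'): continues run of 'b', length=3
  Position 11 ('a'): new char, reset run to 1
Longest run: 'a' with length 3

3


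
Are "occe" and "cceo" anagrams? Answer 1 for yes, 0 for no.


Strings: "occe", "cceo"
Sorted first:  cceo
Sorted second: cceo
Sorted forms match => anagrams

1


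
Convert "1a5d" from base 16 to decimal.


Input: "1a5d" in base 16
Positional expansion:
  Digit '1' (value 1) x 16^3 = 4096
  Digit 'a' (value 10) x 16^2 = 2560
  Digit '5' (value 5) x 16^1 = 80
  Digit 'd' (value 13) x 16^0 = 13
Sum = 6749

6749


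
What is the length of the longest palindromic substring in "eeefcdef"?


Input: "eeefcdef"
Checking substrings for palindromes:
  [0:3] "eee" (len 3) => palindrome
  [0:2] "ee" (len 2) => palindrome
  [1:3] "ee" (len 2) => palindrome
Longest palindromic substring: "eee" with length 3

3


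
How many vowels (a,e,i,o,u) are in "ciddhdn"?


Input: ciddhdn
Checking each character:
  'c' at position 0: consonant
  'i' at position 1: vowel (running total: 1)
  'd' at position 2: consonant
  'd' at position 3: consonant
  'h' at position 4: consonant
  'd' at position 5: consonant
  'n' at position 6: consonant
Total vowels: 1

1


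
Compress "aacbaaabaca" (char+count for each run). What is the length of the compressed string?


Input: aacbaaabaca
Runs:
  'a' x 2 => "a2"
  'c' x 1 => "c1"
  'b' x 1 => "b1"
  'a' x 3 => "a3"
  'b' x 1 => "b1"
  'a' x 1 => "a1"
  'c' x 1 => "c1"
  'a' x 1 => "a1"
Compressed: "a2c1b1a3b1a1c1a1"
Compressed length: 16

16


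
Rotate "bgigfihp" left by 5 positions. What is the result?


Input: "bgigfihp", rotate left by 5
First 5 characters: "bgigf"
Remaining characters: "ihp"
Concatenate remaining + first: "ihp" + "bgigf" = "ihpbgigf"

ihpbgigf


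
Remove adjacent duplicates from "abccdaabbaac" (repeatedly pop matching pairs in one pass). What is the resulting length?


Input: abccdaabbaac
Stack-based adjacent duplicate removal:
  Read 'a': push. Stack: a
  Read 'b': push. Stack: ab
  Read 'c': push. Stack: abc
  Read 'c': matches stack top 'c' => pop. Stack: ab
  Read 'd': push. Stack: abd
  Read 'a': push. Stack: abda
  Read 'a': matches stack top 'a' => pop. Stack: abd
  Read 'b': push. Stack: abdb
  Read 'b': matches stack top 'b' => pop. Stack: abd
  Read 'a': push. Stack: abda
  Read 'a': matches stack top 'a' => pop. Stack: abd
  Read 'c': push. Stack: abdc
Final stack: "abdc" (length 4)

4


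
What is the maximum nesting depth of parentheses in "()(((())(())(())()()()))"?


Input: "()(((())(())(())()()()))"
Tracking depth:
  Position 0 '(': depth becomes 1
  Position 1 ')': depth becomes 0
  Position 2 '(': depth becomes 1
  Position 3 '(': depth becomes 2
  Position 4 '(': depth becomes 3
  Position 5 '(': depth becomes 4
  Position 6 ')': depth becomes 3
  Position 7 ')': depth becomes 2
  Position 8 '(': depth becomes 3
  Position 9 '(': depth becomes 4
  Position 10 ')': depth becomes 3
  Position 11 ')': depth becomes 2
  Position 12 '(': depth becomes 3
  Position 13 '(': depth becomes 4
  Position 14 ')': depth becomes 3
  Position 15 ')': depth becomes 2
  Position 16 '(': depth becomes 3
  Position 17 ')': depth becomes 2
  Position 18 '(': depth becomes 3
  Position 19 ')': depth becomes 2
  Position 20 '(': depth becomes 3
  Position 21 ')': depth becomes 2
  Position 22 ')': depth becomes 1
  Position 23 ')': depth becomes 0
Maximum depth reached: 4

4


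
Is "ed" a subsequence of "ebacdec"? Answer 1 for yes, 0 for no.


Check if "ed" is a subsequence of "ebacdec"
Greedy scan:
  Position 0 ('e'): matches sub[0] = 'e'
  Position 1 ('b'): no match needed
  Position 2 ('a'): no match needed
  Position 3 ('c'): no match needed
  Position 4 ('d'): matches sub[1] = 'd'
  Position 5 ('e'): no match needed
  Position 6 ('c'): no match needed
All 2 characters matched => is a subsequence

1


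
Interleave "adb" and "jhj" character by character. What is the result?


Interleaving "adb" and "jhj":
  Position 0: 'a' from first, 'j' from second => "aj"
  Position 1: 'd' from first, 'h' from second => "dh"
  Position 2: 'b' from first, 'j' from second => "bj"
Result: ajdhbj

ajdhbj


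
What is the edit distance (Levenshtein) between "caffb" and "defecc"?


Computing edit distance: "caffb" -> "defecc"
DP table:
           d    e    f    e    c    c
      0    1    2    3    4    5    6
  c   1    1    2    3    4    4    5
  a   2    2    2    3    4    5    5
  f   3    3    3    2    3    4    5
  f   4    4    4    3    3    4    5
  b   5    5    5    4    4    4    5
Edit distance = dp[5][6] = 5

5


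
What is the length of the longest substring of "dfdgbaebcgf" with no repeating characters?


Input: "dfdgbaebcgf"
Sliding window (track last position of each char):
  Position 0 ('d'): window [0,0] length 1 -- new best
  Position 1 ('f'): window [0,1] length 2 -- new best
  Position 2 ('d'): repeat (last at 0), move window start to 1
  Position 2 ('d'): window [1,2] length 2
  Position 3 ('g'): window [1,3] length 3 -- new best
  Position 4 ('b'): window [1,4] length 4 -- new best
  Position 5 ('a'): window [1,5] length 5 -- new best
  Position 6 ('e'): window [1,6] length 6 -- new best
  Position 7 ('b'): repeat (last at 4), move window start to 5
  Position 7 ('b'): window [5,7] length 3
  Position 8 ('c'): window [5,8] length 4
  Position 9 ('g'): window [5,9] length 5
  Position 10 ('f'): window [5,10] length 6
Longest substring with no repeats: "fdgbae" with length 6

6
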